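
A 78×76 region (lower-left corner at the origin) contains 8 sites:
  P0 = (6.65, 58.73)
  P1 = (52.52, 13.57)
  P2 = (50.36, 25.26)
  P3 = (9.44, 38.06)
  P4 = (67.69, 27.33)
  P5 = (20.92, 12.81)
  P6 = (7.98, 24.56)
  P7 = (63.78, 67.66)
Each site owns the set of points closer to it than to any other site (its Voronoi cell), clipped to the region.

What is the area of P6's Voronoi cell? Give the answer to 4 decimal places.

1. box [0,78]×[0,76]: [(0, 0) (78, 0) (78, 76) (0, 76)]
2. ⊥bis P6·P0 via (7.315,41.645): [(0, 41.3603) (0, 0) (78, 0) (78, 44.3963)]  |A|=3344.5055
3. ⊥bis P6·P1 via (30.25,19.065): [(36.0979, 42.7653) (0, 41.3603) (0, 0) (25.5458, 0)]  |A|=1292.7476
4. ⊥bis P6·P2 via (29.17,24.91): [(29.3282, 15.3293) (28.8797, 42.4844) (0, 41.3603) (0, 0) (25.5458, 0)]  |A|=1194.6793
5. ⊥bis P6·P3 via (8.71,31.31): [(29.3282, 15.3293) (29.1007, 29.1048) (0, 32.252) (0, 0) (25.5458, 0)]  |A|=868.8267
6. ⊥bis P6·P4 via (37.835,25.945): [(29.3282, 15.3293) (29.1007, 29.1048) (0, 32.252) (0, 0) (25.5458, 0)]  |A|=868.8267
7. ⊥bis P6·P5 via (14.45,18.685): [(24.3756, 29.6158) (0, 32.252) (0, 2.7716)]  |A|=359.301
8. ⊥bis P6·P7 via (35.88,46.11): [(24.3756, 29.6158) (0, 32.252) (0, 2.7716)]  |A|=359.301
9. canonical 3-gon: [(24.3756, 29.6158) (0, 32.252) (0, 2.7716)]
10. shoelace: 359.301

Area of P6's cell: 359.3010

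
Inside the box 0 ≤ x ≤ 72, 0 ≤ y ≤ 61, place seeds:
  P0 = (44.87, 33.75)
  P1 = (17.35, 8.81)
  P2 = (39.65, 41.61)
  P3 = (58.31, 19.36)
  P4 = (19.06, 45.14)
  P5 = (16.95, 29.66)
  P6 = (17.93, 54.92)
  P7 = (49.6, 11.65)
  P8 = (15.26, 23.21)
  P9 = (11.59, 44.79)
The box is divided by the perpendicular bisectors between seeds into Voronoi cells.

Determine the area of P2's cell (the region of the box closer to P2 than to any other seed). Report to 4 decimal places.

1. box [0,72]×[0,61]: [(0, 0) (72, 0) (72, 61) (0, 61)]
2. ⊥bis P2·P0 via (42.26,37.68): [(0, 9.6142) (72, 57.431) (72, 61) (0, 61)]  |A|=1978.3731
3. ⊥bis P2·P1 via (28.5,25.21): [(0, 44.5865) (26.0211, 26.8954) (72, 57.431) (72, 61) (0, 61)]  |A|=1523.3644
4. ⊥bis P2·P3 via (48.98,30.485): [(0, 44.5865) (26.0211, 26.8954) (72, 57.431) (72, 61) (0, 61)]  |A|=1523.3644
5. ⊥bis P2·P4 via (29.355,43.375): [(26.595, 27.2766) (72, 57.431) (72, 61) (32.3767, 61)]  |A|=749.1429
6. ⊥bis P2·P5 via (28.3,35.635): [(28.0948, 36.0247) (31.1186, 30.2808) (72, 57.431) (72, 61) (32.3767, 61)]  |A|=731.6092
7. ⊥bis P2·P6 via (28.79,48.265): [(30.7385, 51.4446) (28.0948, 36.0247) (31.1186, 30.2808) (72, 57.431) (72, 61) (36.594, 61)]  |A|=711.4602
8. ⊥bis P2·P7 via (44.625,26.63): [(30.7385, 51.4446) (28.0948, 36.0247) (31.1186, 30.2808) (72, 57.431) (72, 61) (36.594, 61)]  |A|=711.4602
9. ⊥bis P2·P8 via (27.455,32.41): [(30.7385, 51.4446) (28.0948, 36.0247) (31.1186, 30.2808) (72, 57.431) (72, 61) (36.594, 61)]  |A|=711.4602
10. ⊥bis P2·P9 via (25.62,43.2): [(30.7385, 51.4446) (28.0948, 36.0247) (31.1186, 30.2808) (72, 57.431) (72, 61) (36.594, 61)]  |A|=711.4602
11. canonical 6-gon: [(30.7385, 51.4446) (28.0948, 36.0247) (31.1186, 30.2808) (72, 57.431) (72, 61) (36.594, 61)]
12. shoelace: 711.4602

Area of P2's cell: 711.4602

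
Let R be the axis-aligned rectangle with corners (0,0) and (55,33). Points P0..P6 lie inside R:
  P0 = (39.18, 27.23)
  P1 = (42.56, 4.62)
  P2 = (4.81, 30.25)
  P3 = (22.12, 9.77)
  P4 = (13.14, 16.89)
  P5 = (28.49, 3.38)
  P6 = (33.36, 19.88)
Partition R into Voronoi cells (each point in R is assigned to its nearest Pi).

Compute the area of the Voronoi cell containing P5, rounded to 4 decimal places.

Area of P5's cell: 123.5619

1. box [0,55]×[0,33]: [(0, 0) (55, 0) (55, 33) (0, 33)]
2. ⊥bis P5·P0 via (33.835,15.305): [(0, 30.4705) (0, 0) (55, 0) (55, 5.8185)]  |A|=997.9454
3. ⊥bis P5·P1 via (35.525,4): [(34.5572, 14.9813) (0, 30.4705) (0, 0) (35.8775, 0)]  |A|=795.2328
4. ⊥bis P5·P2 via (16.65,16.815): [(34.5572, 14.9813) (21.3079, 20.9199) (0, 2.1417) (0, 0) (35.8775, 0)]  |A|=493.42
5. ⊥bis P5·P3 via (25.305,6.575): [(34.5572, 14.9813) (33.9919, 15.2347) (18.7094, 0) (35.8775, 0)]  |A|=134.8433
6. ⊥bis P5·P4 via (20.815,10.135): [(34.5572, 14.9813) (33.9919, 15.2347) (18.7094, 0) (35.8775, 0)]  |A|=134.8433
7. ⊥bis P5·P6 via (30.925,11.63): [(34.9575, 10.4398) (30.5013, 11.7551) (18.7094, 0) (35.8775, 0)]  |A|=123.5619
8. canonical 4-gon: [(34.9575, 10.4398) (30.5013, 11.7551) (18.7094, 0) (35.8775, 0)]
9. shoelace: 123.5619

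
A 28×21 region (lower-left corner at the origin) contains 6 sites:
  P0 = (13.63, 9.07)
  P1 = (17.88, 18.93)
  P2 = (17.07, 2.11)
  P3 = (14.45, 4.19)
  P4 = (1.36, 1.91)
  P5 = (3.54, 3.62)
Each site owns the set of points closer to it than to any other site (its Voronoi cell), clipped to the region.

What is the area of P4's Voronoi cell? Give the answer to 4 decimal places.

Area of P4's cell: 13.5989

1. box [0,28]×[0,21]: [(0, 0) (28, 0) (28, 21) (0, 21)]
2. ⊥bis P4·P0 via (7.495,5.49): [(0, 18.3341) (0, 0) (10.6986, 0)]  |A|=98.0747
3. ⊥bis P4·P1 via (9.62,10.42): [(0, 18.3341) (0, 0) (10.6986, 0)]  |A|=98.0747
4. ⊥bis P4·P2 via (9.215,2.01): [(9.2081, 2.5543) (0, 18.3341) (0, 0) (9.2406, 0)]  |A|=96.2125
5. ⊥bis P4·P3 via (7.905,3.05): [(7.4736, 5.5266) (0, 18.3341) (0, 0) (8.4362, 0)]  |A|=91.823
6. ⊥bis P4·P5 via (2.45,2.765): [(0, 5.8884) (0, 0) (4.6189, 0)]  |A|=13.5989
7. canonical 3-gon: [(0, 5.8884) (0, 0) (4.6189, 0)]
8. shoelace: 13.5989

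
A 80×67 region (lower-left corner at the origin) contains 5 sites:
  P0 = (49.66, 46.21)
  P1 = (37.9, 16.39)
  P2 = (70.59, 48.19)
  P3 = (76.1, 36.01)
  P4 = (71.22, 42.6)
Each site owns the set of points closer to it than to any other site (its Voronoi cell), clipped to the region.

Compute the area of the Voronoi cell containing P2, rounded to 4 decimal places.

1. box [0,80]×[0,67]: [(0, 0) (80, 0) (80, 67) (0, 67)]
2. ⊥bis P2·P0 via (60.125,47.2): [(64.5902, 0) (80, 0) (80, 67) (58.2519, 67)]  |A|=1244.7907
3. ⊥bis P2·P1 via (54.245,32.29): [(62.3209, 23.9881) (80, 5.8142) (80, 67) (58.2519, 67)]  |A|=1008.5695
4. ⊥bis P2·P3 via (73.345,42.1): [(61.1302, 36.5743) (80, 45.1106) (80, 67) (58.2519, 67)]  |A|=537.3753
5. ⊥bis P2·P4 via (70.905,45.395): [(60.4077, 44.2119) (80, 46.42) (80, 67) (58.2519, 67)]  |A|=449.4034
6. canonical 4-gon: [(60.4077, 44.2119) (80, 46.42) (80, 67) (58.2519, 67)]
7. shoelace: 449.4034

Area of P2's cell: 449.4034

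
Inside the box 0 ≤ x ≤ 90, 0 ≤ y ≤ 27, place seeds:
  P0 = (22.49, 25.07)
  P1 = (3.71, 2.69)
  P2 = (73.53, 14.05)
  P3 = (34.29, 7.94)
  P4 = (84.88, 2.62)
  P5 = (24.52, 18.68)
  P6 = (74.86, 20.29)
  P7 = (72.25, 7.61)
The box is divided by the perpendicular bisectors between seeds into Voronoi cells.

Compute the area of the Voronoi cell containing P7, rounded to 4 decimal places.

1. box [0,90]×[0,27]: [(0, 0) (90, 0) (90, 27) (0, 27)]
2. ⊥bis P7·P0 via (47.37,16.34): [(41.6366, 0) (90, 0) (90, 27) (51.1104, 27)]  |A|=1177.9158
3. ⊥bis P7·P1 via (37.98,5.15): [(41.6366, 0) (90, 0) (90, 27) (51.1104, 27)]  |A|=1177.9158
4. ⊥bis P7·P2 via (72.89,10.83): [(47.2264, 15.9308) (41.6366, 0) (90, 0) (90, 7.4293)]  |A|=544.1229
5. ⊥bis P7·P3 via (53.27,7.775): [(53.3304, 14.7176) (53.2024, 0) (90, 0) (90, 7.4293)]  |A|=407.0008
6. ⊥bis P7·P4 via (78.565,5.115): [(80.2453, 9.3681) (53.3304, 14.7176) (53.2024, 0) (76.5441, 0)]  |A|=307.738
7. ⊥bis P7·P5 via (48.385,13.145): [(80.2453, 9.3681) (53.3304, 14.7176) (53.2024, 0) (76.5441, 0)]  |A|=307.738
8. ⊥bis P7·P6 via (73.555,13.95): [(80.2453, 9.3681) (53.3304, 14.7176) (53.2024, 0) (76.5441, 0)]  |A|=307.738
9. canonical 4-gon: [(80.2453, 9.3681) (53.3304, 14.7176) (53.2024, 0) (76.5441, 0)]
10. shoelace: 307.738

Area of P7's cell: 307.7380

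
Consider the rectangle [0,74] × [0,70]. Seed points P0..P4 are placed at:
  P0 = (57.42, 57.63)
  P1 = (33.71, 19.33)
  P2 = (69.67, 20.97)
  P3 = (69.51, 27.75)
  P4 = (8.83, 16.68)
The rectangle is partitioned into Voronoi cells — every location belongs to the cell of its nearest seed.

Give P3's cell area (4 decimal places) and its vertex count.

Area of P3's cell: 430.1180 (4 vertices)

1. box [0,74]×[0,70]: [(0, 0) (74, 0) (74, 70) (0, 70)]
2. ⊥bis P3·P0 via (63.465,42.69): [(0, 17.0109) (0, 0) (74, 0) (74, 46.9527)]  |A|=2366.6511
3. ⊥bis P3·P1 via (51.61,23.54): [(48.5275, 36.646) (57.1465, 0) (74, 0) (74, 46.9527)]  |A|=906.807
4. ⊥bis P3·P2 via (69.59,24.36): [(48.5275, 36.646) (51.5174, 23.9335) (74, 24.4641) (74, 46.9527)]  |A|=430.118
5. ⊥bis P3·P4 via (39.17,22.215): [(48.5275, 36.646) (51.5174, 23.9335) (74, 24.4641) (74, 46.9527)]  |A|=430.118
6. canonical 4-gon: [(48.5275, 36.646) (51.5174, 23.9335) (74, 24.4641) (74, 46.9527)]
7. shoelace: 430.118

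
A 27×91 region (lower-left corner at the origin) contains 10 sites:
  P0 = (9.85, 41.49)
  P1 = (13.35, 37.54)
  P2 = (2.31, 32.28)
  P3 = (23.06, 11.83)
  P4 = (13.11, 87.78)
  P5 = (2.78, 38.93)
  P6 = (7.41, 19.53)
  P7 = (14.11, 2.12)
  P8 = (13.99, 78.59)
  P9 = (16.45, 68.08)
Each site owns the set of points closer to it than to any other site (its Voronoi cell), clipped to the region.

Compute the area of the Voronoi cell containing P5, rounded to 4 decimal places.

Area of P5's cell: 88.6257

1. box [0,27]×[0,91]: [(0, 0) (27, 0) (27, 91) (0, 91)]
2. ⊥bis P5·P0 via (6.315,40.21): [(0, 57.6503) (0, 0) (20.8748, 0)]  |A|=601.718
3. ⊥bis P5·P1 via (8.065,38.235): [(7.7893, 36.1384) (0, 57.6503) (0, 0) (3.0369, 0)]  |A|=279.4023
4. ⊥bis P5·P2 via (2.545,35.605): [(7.6715, 35.2427) (7.7893, 36.1384) (0, 57.6503) (0, 35.7849)]  |A|=88.6257
5. ⊥bis P5·P3 via (12.92,25.38): [(7.6715, 35.2427) (7.7893, 36.1384) (0, 57.6503) (0, 35.7849)]  |A|=88.6257
6. ⊥bis P5·P4 via (7.945,63.355): [(7.6715, 35.2427) (7.7893, 36.1384) (0, 57.6503) (0, 35.7849)]  |A|=88.6257
7. ⊥bis P5·P6 via (5.095,29.23): [(7.6715, 35.2427) (7.7893, 36.1384) (0, 57.6503) (0, 35.7849)]  |A|=88.6257
8. ⊥bis P5·P7 via (8.445,20.525): [(7.6715, 35.2427) (7.7893, 36.1384) (0, 57.6503) (0, 35.7849)]  |A|=88.6257
9. ⊥bis P5·P8 via (8.385,58.76): [(7.6715, 35.2427) (7.7893, 36.1384) (0, 57.6503) (0, 35.7849)]  |A|=88.6257
10. ⊥bis P5·P9 via (9.615,53.505): [(7.6715, 35.2427) (7.7893, 36.1384) (0, 57.6503) (0, 35.7849)]  |A|=88.6257
11. canonical 4-gon: [(7.6715, 35.2427) (7.7893, 36.1384) (0, 57.6503) (0, 35.7849)]
12. shoelace: 88.6257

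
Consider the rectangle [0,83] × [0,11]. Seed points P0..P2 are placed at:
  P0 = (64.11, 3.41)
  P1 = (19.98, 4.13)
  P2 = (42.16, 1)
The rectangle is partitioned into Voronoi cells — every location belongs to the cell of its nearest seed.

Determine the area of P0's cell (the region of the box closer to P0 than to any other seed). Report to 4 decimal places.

1. box [0,83]×[0,11]: [(0, 0) (83, 0) (83, 11) (0, 11)]
2. ⊥bis P0·P1 via (42.045,3.77): [(41.9835, 0) (83, 0) (83, 11) (42.163, 11)]  |A|=450.1945
3. ⊥bis P0·P2 via (53.135,2.205): [(53.3771, 0) (83, 0) (83, 11) (52.1694, 11)]  |A|=332.4945
4. canonical 4-gon: [(53.3771, 0) (83, 0) (83, 11) (52.1694, 11)]
5. shoelace: 332.4945

Area of P0's cell: 332.4945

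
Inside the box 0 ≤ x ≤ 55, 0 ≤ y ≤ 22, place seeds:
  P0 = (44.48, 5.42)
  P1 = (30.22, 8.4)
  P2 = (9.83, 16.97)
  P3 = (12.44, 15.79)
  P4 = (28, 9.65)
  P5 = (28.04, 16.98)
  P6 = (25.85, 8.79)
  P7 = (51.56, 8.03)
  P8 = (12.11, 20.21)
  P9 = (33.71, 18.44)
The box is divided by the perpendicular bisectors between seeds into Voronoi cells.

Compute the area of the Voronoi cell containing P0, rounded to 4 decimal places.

Area of P0's cell: 148.3072

1. box [0,55]×[0,22]: [(0, 0) (55, 0) (55, 22) (0, 22)]
2. ⊥bis P0·P1 via (37.35,6.91): [(35.906, 0) (55, 0) (55, 22) (40.5035, 22)]  |A|=369.4963
3. ⊥bis P0·P2 via (27.155,11.195): [(35.906, 0) (55, 0) (55, 22) (40.5035, 22)]  |A|=369.4963
4. ⊥bis P0·P3 via (28.46,10.605): [(35.906, 0) (55, 0) (55, 22) (40.5035, 22)]  |A|=369.4963
5. ⊥bis P0·P4 via (36.24,7.535): [(35.906, 0) (55, 0) (55, 22) (40.5035, 22)]  |A|=369.4963
6. ⊥bis P0·P5 via (36.26,11.2): [(39.0865, 15.2198) (35.906, 0) (55, 0) (55, 22) (43.8542, 22)]  |A|=358.137
7. ⊥bis P0·P6 via (35.165,7.105): [(39.0865, 15.2198) (35.906, 0) (55, 0) (55, 22) (43.8542, 22)]  |A|=358.137
8. ⊥bis P0·P7 via (48.02,6.725): [(42.8929, 20.633) (39.0865, 15.2198) (35.906, 0) (50.4991, 0)]  |A|=170.9075
9. ⊥bis P0·P8 via (28.295,12.815): [(42.8929, 20.633) (39.0865, 15.2198) (35.906, 0) (50.4991, 0)]  |A|=170.9075
10. ⊥bis P0·P9 via (39.095,11.93): [(44.464, 16.3712) (38.2536, 11.234) (35.906, 0) (50.4991, 0)]  |A|=148.3072
11. canonical 4-gon: [(44.464, 16.3712) (38.2536, 11.234) (35.906, 0) (50.4991, 0)]
12. shoelace: 148.3072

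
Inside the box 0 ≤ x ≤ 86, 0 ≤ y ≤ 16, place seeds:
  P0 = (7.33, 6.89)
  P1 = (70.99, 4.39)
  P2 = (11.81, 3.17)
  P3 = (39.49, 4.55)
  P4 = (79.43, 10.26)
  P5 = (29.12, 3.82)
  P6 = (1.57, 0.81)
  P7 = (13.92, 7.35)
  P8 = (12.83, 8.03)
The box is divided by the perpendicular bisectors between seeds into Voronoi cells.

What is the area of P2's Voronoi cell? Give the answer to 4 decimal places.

Area of P2's cell: 53.2600

1. box [0,86]×[0,16]: [(0, 0) (86, 0) (86, 16) (0, 16)]
2. ⊥bis P2·P0 via (9.57,5.03): [(5.3933, 0) (86, 0) (86, 16) (18.679, 16)]  |A|=1183.4214
3. ⊥bis P2·P1 via (41.4,3.78): [(5.3933, 0) (41.4779, 0) (41.1481, 16) (18.679, 16)]  |A|=468.4295
4. ⊥bis P2·P3 via (25.65,3.86): [(5.3933, 0) (25.8424, 0) (25.0448, 16) (18.679, 16)]  |A|=214.519
5. ⊥bis P2·P4 via (45.62,6.715): [(5.3933, 0) (25.8424, 0) (25.0448, 16) (18.679, 16)]  |A|=214.519
6. ⊥bis P2·P5 via (20.465,3.495): [(5.3933, 0) (20.5962, 0) (19.9954, 16) (18.679, 16)]  |A|=132.1548
7. ⊥bis P2·P6 via (6.69,1.99): [(6.7673, 1.6547) (7.1486, 0) (20.5962, 0) (19.9954, 16) (18.679, 16)]  |A|=130.7025
8. ⊥bis P2·P7 via (12.865,5.26): [(10.6778, 6.3641) (6.7673, 1.6547) (7.1486, 0) (20.5962, 0) (20.5443, 1.3836)]  |A|=53.6205
9. ⊥bis P2·P8 via (12.32,5.6): [(12.1, 5.6462) (10.3812, 6.0069) (6.7673, 1.6547) (7.1486, 0) (20.5962, 0) (20.5443, 1.3836)]  |A|=53.26
10. canonical 6-gon: [(12.1, 5.6462) (10.3812, 6.0069) (6.7673, 1.6547) (7.1486, 0) (20.5962, 0) (20.5443, 1.3836)]
11. shoelace: 53.26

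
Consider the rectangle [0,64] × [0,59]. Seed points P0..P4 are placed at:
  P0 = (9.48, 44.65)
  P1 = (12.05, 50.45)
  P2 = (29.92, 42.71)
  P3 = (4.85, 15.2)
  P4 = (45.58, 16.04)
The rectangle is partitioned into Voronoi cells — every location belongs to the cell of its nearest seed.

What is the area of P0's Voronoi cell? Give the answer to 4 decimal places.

Area of P0's cell: 351.9527

1. box [0,64]×[0,59]: [(0, 0) (64, 0) (64, 59) (0, 59)]
2. ⊥bis P0·P1 via (10.765,47.55): [(0, 52.32) (0, 0) (64, 0) (64, 23.9614)]  |A|=2441.0047
3. ⊥bis P0·P2 via (19.7,43.68): [(19.6919, 43.5945) (0, 52.32) (0, 0) (15.5542, 0)]  |A|=854.1793
4. ⊥bis P0·P3 via (7.165,29.925): [(18.2294, 28.1855) (19.6919, 43.5945) (0, 52.32) (0, 31.0514)]  |A|=351.9527
5. ⊥bis P0·P4 via (27.53,30.345): [(18.2294, 28.1855) (19.6919, 43.5945) (0, 52.32) (0, 31.0514)]  |A|=351.9527
6. canonical 4-gon: [(18.2294, 28.1855) (19.6919, 43.5945) (0, 52.32) (0, 31.0514)]
7. shoelace: 351.9527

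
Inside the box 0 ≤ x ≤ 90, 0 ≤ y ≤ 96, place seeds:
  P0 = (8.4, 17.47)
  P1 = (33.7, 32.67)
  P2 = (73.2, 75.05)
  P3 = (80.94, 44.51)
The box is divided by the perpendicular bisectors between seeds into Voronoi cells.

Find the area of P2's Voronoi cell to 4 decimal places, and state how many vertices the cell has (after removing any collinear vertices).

1. box [0,90]×[0,96]: [(0, 0) (90, 0) (90, 96) (0, 96)]
2. ⊥bis P2·P0 via (40.8,46.26): [(0, 92.1759) (81.9057, 0) (90, 0) (90, 96) (0, 96)]  |A|=4865.1314
3. ⊥bis P2·P1 via (53.45,53.86): [(90, 19.7938) (90, 96) (8.2375, 96)]  |A|=3115.4036
4. ⊥bis P2·P3 via (77.07,59.78): [(53.5058, 53.8079) (90, 63.057) (90, 96) (8.2375, 96)]  |A|=2325.9778
5. canonical 4-gon: [(53.5058, 53.8079) (90, 63.057) (90, 96) (8.2375, 96)]
6. shoelace: 2325.9778

Area of P2's cell: 2325.9778 (4 vertices)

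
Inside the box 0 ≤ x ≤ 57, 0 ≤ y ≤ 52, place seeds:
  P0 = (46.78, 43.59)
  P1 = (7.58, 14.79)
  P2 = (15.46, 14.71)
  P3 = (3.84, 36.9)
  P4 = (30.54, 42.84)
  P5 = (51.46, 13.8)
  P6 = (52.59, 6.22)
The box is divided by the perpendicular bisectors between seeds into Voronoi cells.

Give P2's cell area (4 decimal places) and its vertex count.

Area of P2's cell: 599.5142 (6 vertices)

1. box [0,57]×[0,52]: [(0, 0) (57, 0) (57, 52) (0, 52)]
2. ⊥bis P2·P0 via (31.12,29.15): [(0, 0) (57, 0) (57, 1.0835) (10.0501, 52) (0, 52)]  |A|=1768.7379
3. ⊥bis P2·P1 via (11.52,14.75): [(11.3703, 0) (57, 0) (57, 1.0835) (11.878, 50.0177)]  |A|=1165.5905
4. ⊥bis P2·P3 via (9.65,25.805): [(11.6428, 26.8486) (11.3703, 0) (57, 0) (57, 1.0835) (26.2088, 34.4762)]  |A|=997.7476
5. ⊥bis P2·P4 via (23,28.775): [(19.2058, 30.809) (11.6428, 26.8486) (11.3703, 0) (57, 0) (57, 1.0835) (39.7413, 19.8003)]  |A|=921.5472
6. ⊥bis P2·P5 via (33.46,14.255): [(33.6823, 23.0484) (19.2058, 30.809) (11.6428, 26.8486) (11.3703, 0) (33.0997, 0)]  |A|=604.8091
7. ⊥bis P2·P6 via (34.025,10.465): [(33.2821, 7.2159) (33.6823, 23.0484) (19.2058, 30.809) (11.6428, 26.8486) (11.3703, 0) (31.6321, 0)]  |A|=599.5142
8. canonical 6-gon: [(33.2821, 7.2159) (33.6823, 23.0484) (19.2058, 30.809) (11.6428, 26.8486) (11.3703, 0) (31.6321, 0)]
9. shoelace: 599.5142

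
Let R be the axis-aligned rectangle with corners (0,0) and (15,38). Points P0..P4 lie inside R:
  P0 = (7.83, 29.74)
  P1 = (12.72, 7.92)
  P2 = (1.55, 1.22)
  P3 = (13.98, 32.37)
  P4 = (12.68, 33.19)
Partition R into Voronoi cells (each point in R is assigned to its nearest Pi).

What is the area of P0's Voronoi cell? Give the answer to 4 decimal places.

Area of P0's cell: 228.9622

1. box [0,15]×[0,38]: [(0, 0) (15, 0) (15, 38) (0, 38)]
2. ⊥bis P0·P1 via (10.275,18.83): [(0, 16.5273) (15, 19.8889) (15, 38) (0, 38)]  |A|=296.8784
3. ⊥bis P0·P2 via (4.69,15.48): [(0, 16.5273) (15, 19.8889) (15, 38) (0, 38)]  |A|=296.8784
4. ⊥bis P0·P3 via (10.905,31.055): [(0, 16.5273) (15, 19.8889) (15, 21.4792) (7.935, 38) (0, 38)]  |A|=238.519
5. ⊥bis P0·P4 via (10.255,31.465): [(0, 16.5273) (15, 19.8889) (15, 21.4792) (11.4452, 29.7919) (5.6064, 38) (0, 38)]  |A|=228.9622
6. canonical 6-gon: [(0, 16.5273) (15, 19.8889) (15, 21.4792) (11.4452, 29.7919) (5.6064, 38) (0, 38)]
7. shoelace: 228.9622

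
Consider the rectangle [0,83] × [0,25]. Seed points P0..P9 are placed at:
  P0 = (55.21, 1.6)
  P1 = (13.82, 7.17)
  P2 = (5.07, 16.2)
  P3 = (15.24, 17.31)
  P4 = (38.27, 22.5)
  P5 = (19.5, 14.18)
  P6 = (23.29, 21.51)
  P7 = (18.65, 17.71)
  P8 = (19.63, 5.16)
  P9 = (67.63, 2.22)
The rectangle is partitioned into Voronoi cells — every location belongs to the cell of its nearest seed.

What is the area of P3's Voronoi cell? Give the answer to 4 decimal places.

1. box [0,83]×[0,25]: [(0, 0) (83, 0) (83, 25) (0, 25)]
2. ⊥bis P3·P0 via (35.225,9.455): [(0, 0) (31.5088, 0) (41.3349, 25) (0, 25)]  |A|=910.5455
3. ⊥bis P3·P1 via (14.53,12.24): [(0, 14.2748) (35.1829, 9.3478) (41.3349, 25) (0, 25)]  |A|=512.1633
4. ⊥bis P3·P2 via (10.155,16.755): [(10.5875, 12.7921) (35.1829, 9.3478) (41.3349, 25) (9.2551, 25)]  |A|=398.8938
5. ⊥bis P3·P4 via (26.755,19.905): [(10.5875, 12.7921) (28.937, 10.2224) (25.6068, 25) (9.2551, 25)]  |A|=231.1116
6. ⊥bis P3·P5 via (17.37,15.745): [(10.5875, 12.7921) (14.77, 12.2064) (24.17, 25) (9.2551, 25)]  |A|=120.5475
7. ⊥bis P3·P6 via (19.265,19.41): [(10.5875, 12.7921) (14.77, 12.2064) (19.5963, 18.775) (16.3485, 25) (9.2551, 25)]  |A|=96.203
8. ⊥bis P3·P7 via (16.945,17.51): [(10.5875, 12.7921) (14.77, 12.2064) (17.182, 15.4892) (16.0664, 25) (9.2551, 25)]  |A|=82.0115
9. ⊥bis P3·P8 via (17.435,11.235): [(10.5875, 12.7921) (14.77, 12.2064) (17.182, 15.4892) (16.0664, 25) (9.2551, 25)]  |A|=82.0115
10. ⊥bis P3·P9 via (41.435,9.765): [(10.5875, 12.7921) (14.77, 12.2064) (17.182, 15.4892) (16.0664, 25) (9.2551, 25)]  |A|=82.0115
11. canonical 5-gon: [(10.5875, 12.7921) (14.77, 12.2064) (17.182, 15.4892) (16.0664, 25) (9.2551, 25)]
12. shoelace: 82.0115

Area of P3's cell: 82.0115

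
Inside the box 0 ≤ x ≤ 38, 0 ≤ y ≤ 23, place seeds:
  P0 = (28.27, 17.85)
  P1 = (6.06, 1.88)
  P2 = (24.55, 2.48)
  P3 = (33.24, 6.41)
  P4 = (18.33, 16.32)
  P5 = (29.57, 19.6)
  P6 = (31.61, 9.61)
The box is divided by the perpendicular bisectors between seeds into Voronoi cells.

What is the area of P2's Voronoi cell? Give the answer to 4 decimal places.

Area of P2's cell: 116.6272

1. box [0,38]×[0,23]: [(0, 0) (38, 0) (38, 23) (0, 23)]
2. ⊥bis P2·P0 via (26.41,10.165): [(0, 16.557) (0, 0) (38, 0) (38, 7.3599)]  |A|=454.4208
3. ⊥bis P2·P1 via (15.305,2.18): [(14.9559, 12.9372) (15.3757, 0) (38, 0) (38, 7.3599)]  |A|=231.1483
4. ⊥bis P2·P3 via (28.895,4.445): [(26.2956, 10.1927) (14.9559, 12.9372) (15.3757, 0) (30.9052, 0)]  |A|=151.9197
5. ⊥bis P2·P4 via (21.44,9.4): [(26.2956, 10.1927) (24.286, 10.6791) (15.1623, 6.5786) (15.3757, 0) (30.9052, 0)]  |A|=122.4896
6. ⊥bis P2·P5 via (27.06,11.04): [(26.2956, 10.1927) (24.286, 10.6791) (15.1623, 6.5786) (15.3757, 0) (30.9052, 0)]  |A|=122.4896
7. ⊥bis P2·P6 via (28.08,6.045): [(28.2455, 5.8811) (23.6766, 10.4052) (15.1623, 6.5786) (15.3757, 0) (30.9052, 0)]  |A|=116.6272
8. canonical 5-gon: [(28.2455, 5.8811) (23.6766, 10.4052) (15.1623, 6.5786) (15.3757, 0) (30.9052, 0)]
9. shoelace: 116.6272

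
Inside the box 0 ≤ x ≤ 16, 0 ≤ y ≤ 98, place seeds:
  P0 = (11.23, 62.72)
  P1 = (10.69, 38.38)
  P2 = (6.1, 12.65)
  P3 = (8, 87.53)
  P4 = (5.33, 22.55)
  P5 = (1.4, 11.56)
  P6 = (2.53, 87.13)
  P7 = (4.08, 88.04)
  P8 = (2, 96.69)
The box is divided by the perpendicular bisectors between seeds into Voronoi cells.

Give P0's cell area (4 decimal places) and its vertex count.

Area of P0's cell: 384.4511 (5 vertices)

1. box [0,16]×[0,98]: [(0, 0) (16, 0) (16, 98) (0, 98)]
2. ⊥bis P0·P1 via (10.96,50.55): [(0, 50.7932) (16, 50.4382) (16, 98) (0, 98)]  |A|=758.1493
3. ⊥bis P0·P2 via (8.665,37.685): [(0, 50.7932) (16, 50.4382) (16, 98) (0, 98)]  |A|=758.1493
4. ⊥bis P0·P3 via (9.615,75.125): [(0, 73.8732) (0, 50.7932) (16, 50.4382) (16, 75.9563)]  |A|=388.7852
5. ⊥bis P0·P4 via (8.28,42.635): [(0, 73.8732) (0, 50.7932) (16, 50.4382) (16, 75.9563)]  |A|=388.7852
6. ⊥bis P0·P5 via (6.315,37.14): [(0, 73.8732) (0, 50.7932) (16, 50.4382) (16, 75.9563)]  |A|=388.7852
7. ⊥bis P0·P6 via (6.88,74.925): [(6.1901, 74.6791) (0, 72.4729) (0, 50.7932) (16, 50.4382) (16, 75.9563)]  |A|=384.4511
8. ⊥bis P0·P7 via (7.655,75.38): [(6.1901, 74.6791) (0, 72.4729) (0, 50.7932) (16, 50.4382) (16, 75.9563)]  |A|=384.4511
9. ⊥bis P0·P8 via (6.615,79.705): [(6.1901, 74.6791) (0, 72.4729) (0, 50.7932) (16, 50.4382) (16, 75.9563)]  |A|=384.4511
10. canonical 5-gon: [(6.1901, 74.6791) (0, 72.4729) (0, 50.7932) (16, 50.4382) (16, 75.9563)]
11. shoelace: 384.4511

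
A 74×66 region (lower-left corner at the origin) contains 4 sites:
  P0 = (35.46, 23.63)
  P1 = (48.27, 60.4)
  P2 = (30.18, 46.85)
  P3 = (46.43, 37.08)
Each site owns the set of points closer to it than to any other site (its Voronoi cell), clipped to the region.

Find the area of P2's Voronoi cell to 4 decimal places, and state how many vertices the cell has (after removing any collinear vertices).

1. box [0,74]×[0,66]: [(0, 0) (74, 0) (74, 66) (0, 66)]
2. ⊥bis P2·P0 via (32.82,35.24): [(0, 27.7771) (74, 44.6039) (74, 66) (0, 66)]  |A|=2205.9037
3. ⊥bis P2·P1 via (39.225,53.625): [(0, 27.7771) (50.0597, 39.1601) (29.9557, 66) (0, 66)]  |A|=1358.7177
4. ⊥bis P2·P3 via (38.305,41.965): [(0, 27.7771) (34.49, 35.6198) (42.6035, 49.1145) (29.9557, 66) (0, 66)]  |A|=1268.0259
5. canonical 5-gon: [(0, 27.7771) (34.49, 35.6198) (42.6035, 49.1145) (29.9557, 66) (0, 66)]
6. shoelace: 1268.0259

Area of P2's cell: 1268.0259 (5 vertices)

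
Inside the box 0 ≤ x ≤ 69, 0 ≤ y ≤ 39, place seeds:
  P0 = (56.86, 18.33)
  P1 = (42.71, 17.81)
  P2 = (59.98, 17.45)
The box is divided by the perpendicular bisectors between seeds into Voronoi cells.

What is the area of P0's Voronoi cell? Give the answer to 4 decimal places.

Area of P0's cell: 356.5245

1. box [0,69]×[0,39]: [(0, 0) (69, 0) (69, 39) (0, 39)]
2. ⊥bis P0·P1 via (49.785,18.07): [(50.4491, 0) (69, 0) (69, 39) (49.0158, 39)]  |A|=751.4345
3. ⊥bis P0·P2 via (58.42,17.89): [(50.4491, 0) (53.3741, 0) (64.3741, 39) (49.0158, 39)]  |A|=356.5245
4. canonical 4-gon: [(50.4491, 0) (53.3741, 0) (64.3741, 39) (49.0158, 39)]
5. shoelace: 356.5245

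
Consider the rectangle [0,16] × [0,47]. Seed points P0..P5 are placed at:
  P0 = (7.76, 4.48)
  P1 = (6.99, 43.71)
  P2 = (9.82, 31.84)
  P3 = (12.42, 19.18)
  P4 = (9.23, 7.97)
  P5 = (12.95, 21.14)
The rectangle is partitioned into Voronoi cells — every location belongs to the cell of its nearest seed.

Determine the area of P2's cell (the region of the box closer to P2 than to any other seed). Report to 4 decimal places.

Area of P2's cell: 194.8326

1. box [0,16]×[0,47]: [(0, 0) (16, 0) (16, 47) (0, 47)]
2. ⊥bis P2·P0 via (8.79,18.16): [(0, 18.8218) (16, 17.6171) (16, 47) (0, 47)]  |A|=460.4883
3. ⊥bis P2·P1 via (8.405,37.775): [(0, 35.7711) (0, 18.8218) (16, 17.6171) (16, 39.5858)]  |A|=311.3434
4. ⊥bis P2·P3 via (11.12,25.51): [(0, 35.7711) (0, 23.2263) (16, 26.5122) (16, 39.5858)]  |A|=204.9472
5. ⊥bis P2·P4 via (9.525,19.905): [(0, 35.7711) (0, 23.2263) (16, 26.5122) (16, 39.5858)]  |A|=204.9472
6. ⊥bis P2·P5 via (11.385,26.49): [(0, 35.7711) (0, 23.2263) (0.7648, 23.3833) (16, 27.84) (16, 39.5858)]  |A|=194.8326
7. canonical 5-gon: [(0, 35.7711) (0, 23.2263) (0.7648, 23.3833) (16, 27.84) (16, 39.5858)]
8. shoelace: 194.8326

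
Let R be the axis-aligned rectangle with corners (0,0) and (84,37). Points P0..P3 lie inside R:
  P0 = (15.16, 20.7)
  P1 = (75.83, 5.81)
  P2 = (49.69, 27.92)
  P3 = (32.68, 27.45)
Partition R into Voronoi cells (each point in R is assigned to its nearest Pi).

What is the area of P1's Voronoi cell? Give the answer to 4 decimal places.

Area of P1's cell: 734.7115

1. box [0,84]×[0,37]: [(0, 0) (84, 0) (84, 37) (0, 37)]
2. ⊥bis P1·P0 via (45.495,13.255): [(42.2419, 0) (84, 0) (84, 37) (51.3226, 37)]  |A|=1377.0564
3. ⊥bis P1·P2 via (62.76,16.865): [(48.4951, 0) (84, 0) (84, 37) (79.7908, 37)]  |A|=734.7115
4. ⊥bis P1·P3 via (54.255,16.63): [(48.4951, 0) (84, 0) (84, 37) (79.7908, 37)]  |A|=734.7115
5. canonical 4-gon: [(48.4951, 0) (84, 0) (84, 37) (79.7908, 37)]
6. shoelace: 734.7115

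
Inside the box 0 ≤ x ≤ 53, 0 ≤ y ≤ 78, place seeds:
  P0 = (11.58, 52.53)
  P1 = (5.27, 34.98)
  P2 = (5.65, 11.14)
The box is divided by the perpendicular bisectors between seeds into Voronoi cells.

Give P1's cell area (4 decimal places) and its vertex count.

Area of P1's cell: 734.6261 (4 vertices)

1. box [0,53]×[0,78]: [(0, 0) (53, 0) (53, 78) (0, 78)]
2. ⊥bis P1·P0 via (8.425,43.755): [(0, 46.7842) (0, 0) (53, 0) (53, 27.7283)]  |A|=1974.5807
3. ⊥bis P1·P2 via (5.46,23.06): [(0, 46.7842) (0, 22.973) (53, 23.8178) (53, 27.7283)]  |A|=734.6261
4. canonical 4-gon: [(0, 46.7842) (0, 22.973) (53, 23.8178) (53, 27.7283)]
5. shoelace: 734.6261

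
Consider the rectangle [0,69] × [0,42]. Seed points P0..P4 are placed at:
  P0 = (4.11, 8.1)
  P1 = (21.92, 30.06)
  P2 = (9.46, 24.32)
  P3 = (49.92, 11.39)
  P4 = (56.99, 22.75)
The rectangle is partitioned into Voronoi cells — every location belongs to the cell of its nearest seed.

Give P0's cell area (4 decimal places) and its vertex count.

1. box [0,69]×[0,42]: [(0, 0) (69, 0) (69, 42) (0, 42)]
2. ⊥bis P0·P1 via (13.015,19.08): [(0, 29.6354) (0, 0) (36.5409, 0)]  |A|=541.453
3. ⊥bis P0·P2 via (6.785,16.21): [(23.25, 10.7792) (0, 18.448) (0, 0) (36.5409, 0)]  |A|=411.3985
4. ⊥bis P0·P3 via (27.015,9.745): [(27.169, 7.6008) (23.25, 10.7792) (0, 18.448) (0, 0) (27.7149, 0)]  |A|=377.8558
5. ⊥bis P0·P4 via (30.55,15.425): [(27.169, 7.6008) (23.25, 10.7792) (0, 18.448) (0, 0) (27.7149, 0)]  |A|=377.8558
6. canonical 5-gon: [(27.169, 7.6008) (23.25, 10.7792) (0, 18.448) (0, 0) (27.7149, 0)]
7. shoelace: 377.8558

Area of P0's cell: 377.8558 (5 vertices)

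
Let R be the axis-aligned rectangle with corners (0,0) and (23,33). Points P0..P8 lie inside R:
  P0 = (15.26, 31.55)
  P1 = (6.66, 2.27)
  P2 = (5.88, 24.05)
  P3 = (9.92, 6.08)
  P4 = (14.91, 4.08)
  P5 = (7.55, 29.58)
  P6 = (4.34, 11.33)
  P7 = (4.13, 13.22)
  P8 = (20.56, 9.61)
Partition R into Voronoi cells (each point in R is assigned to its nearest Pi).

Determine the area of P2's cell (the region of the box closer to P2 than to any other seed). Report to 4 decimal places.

Area of P2's cell: 124.7456

1. box [0,23]×[0,33]: [(0, 0) (23, 0) (23, 33) (0, 33)]
2. ⊥bis P2·P0 via (10.57,27.8): [(0, 0) (23, 0) (23, 12.2542) (6.4122, 33) (0, 33)]  |A|=586.9367
3. ⊥bis P2·P1 via (6.27,13.16): [(0, 12.9355) (21.8302, 13.7173) (6.4122, 33) (0, 33)]  |A|=280.829
4. ⊥bis P2·P3 via (7.9,15.065): [(0, 13.2889) (18.7942, 17.5142) (6.4122, 33) (0, 33)]  |A|=234.8763
5. ⊥bis P2·P4 via (10.395,14.065): [(0, 13.2889) (17.2605, 17.1694) (18.5894, 17.7703) (6.4122, 33) (0, 33)]  |A|=234.6445
6. ⊥bis P2·P5 via (6.715,26.815): [(0, 28.8429) (0, 13.2889) (17.2605, 17.1694) (18.5894, 17.7703) (12.8354, 24.9667)]  |A|=182.2095
7. ⊥bis P2·P6 via (5.11,17.69): [(0, 28.8429) (0, 18.3087) (14.5126, 16.5516) (17.2605, 17.1694) (18.5894, 17.7703) (12.8354, 24.9667)]  |A|=145.7848
8. ⊥bis P2·P7 via (5.005,18.635): [(0, 28.8429) (0, 19.4437) (15.9283, 16.8699) (17.2605, 17.1694) (18.5894, 17.7703) (12.8354, 24.9667)]  |A|=133.1915
9. ⊥bis P2·P8 via (13.22,16.83): [(0, 28.8429) (0, 19.4437) (13.6253, 17.2421) (16.5966, 20.2627) (12.8354, 24.9667)]  |A|=124.7456
10. canonical 5-gon: [(0, 28.8429) (0, 19.4437) (13.6253, 17.2421) (16.5966, 20.2627) (12.8354, 24.9667)]
11. shoelace: 124.7456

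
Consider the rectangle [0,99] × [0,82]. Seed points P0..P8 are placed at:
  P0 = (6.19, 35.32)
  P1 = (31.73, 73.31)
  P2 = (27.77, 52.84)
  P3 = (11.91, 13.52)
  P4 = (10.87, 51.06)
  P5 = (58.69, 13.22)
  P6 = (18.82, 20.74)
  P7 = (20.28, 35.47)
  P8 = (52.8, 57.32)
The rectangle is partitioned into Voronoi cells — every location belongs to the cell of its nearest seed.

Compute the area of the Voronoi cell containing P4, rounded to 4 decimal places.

Area of P4's cell: 560.7427

1. box [0,99]×[0,82]: [(0, 0) (99, 0) (99, 82) (0, 82)]
2. ⊥bis P4·P0 via (8.53,43.19): [(0, 45.7262) (99, 16.2904) (99, 82) (0, 82)]  |A|=5048.176
3. ⊥bis P4·P1 via (21.3,62.185): [(0, 45.7262) (56.9015, 28.8076) (0.1646, 82) (0, 82)]  |A|=1036.3935
4. ⊥bis P4·P2 via (19.32,51.95): [(0, 45.7262) (20.6213, 39.5949) (17.9069, 65.3661) (0.1646, 82) (0, 82)]  |A|=583.5421
5. ⊥bis P4·P3 via (11.39,32.29): [(0, 45.7262) (20.6213, 39.5949) (17.9069, 65.3661) (0.1646, 82) (0, 82)]  |A|=583.5421
6. ⊥bis P4·P5 via (34.78,32.14): [(0, 45.7262) (20.6213, 39.5949) (17.9069, 65.3661) (0.1646, 82) (0, 82)]  |A|=583.5421
7. ⊥bis P4·P6 via (14.845,35.9): [(0, 45.7262) (20.6213, 39.5949) (17.9069, 65.3661) (0.1646, 82) (0, 82)]  |A|=583.5421
8. ⊥bis P4·P7 via (15.575,43.265): [(0, 45.7262) (13.1667, 41.8114) (19.9562, 45.9095) (17.9069, 65.3661) (0.1646, 82) (0, 82)]  |A|=560.7427
9. ⊥bis P4·P8 via (31.835,54.19): [(0, 45.7262) (13.1667, 41.8114) (19.9562, 45.9095) (17.9069, 65.3661) (0.1646, 82) (0, 82)]  |A|=560.7427
10. canonical 6-gon: [(0, 45.7262) (13.1667, 41.8114) (19.9562, 45.9095) (17.9069, 65.3661) (0.1646, 82) (0, 82)]
11. shoelace: 560.7427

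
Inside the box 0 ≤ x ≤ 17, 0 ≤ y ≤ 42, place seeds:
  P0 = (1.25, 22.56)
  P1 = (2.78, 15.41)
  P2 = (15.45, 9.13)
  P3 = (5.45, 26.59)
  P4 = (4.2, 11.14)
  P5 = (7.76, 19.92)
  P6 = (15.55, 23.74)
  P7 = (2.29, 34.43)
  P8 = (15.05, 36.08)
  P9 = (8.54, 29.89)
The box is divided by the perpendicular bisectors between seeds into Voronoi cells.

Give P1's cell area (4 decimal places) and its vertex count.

1. box [0,17]×[0,42]: [(0, 0) (17, 0) (17, 42) (0, 42)]
2. ⊥bis P1·P0 via (2.015,18.985): [(0, 18.5538) (0, 0) (17, 0) (17, 22.1916)]  |A|=346.3359
3. ⊥bis P1·P2 via (9.115,12.27): [(13.6807, 21.4813) (0, 18.5538) (0, 0) (3.0333, 0)]  |A|=159.4934
4. ⊥bis P1·P3 via (4.115,21): [(12.4549, 19.0083) (7.5726, 20.1743) (0, 18.5538) (0, 0) (3.0333, 0)]  |A|=152.7419
5. ⊥bis P1·P4 via (3.49,13.275): [(10.8216, 15.7132) (12.4549, 19.0083) (7.5726, 20.1743) (0, 18.5538) (0, 12.1144)]  |A|=63.3621
6. ⊥bis P1·P5 via (5.27,17.665): [(7.9135, 14.746) (3.7402, 19.3542) (0, 18.5538) (0, 12.1144)]  |A|=35.767
7. ⊥bis P1·P6 via (9.165,19.575): [(7.9135, 14.746) (3.7402, 19.3542) (0, 18.5538) (0, 12.1144)]  |A|=35.767
8. ⊥bis P1·P7 via (2.535,24.92): [(7.9135, 14.746) (3.7402, 19.3542) (0, 18.5538) (0, 12.1144)]  |A|=35.767
9. ⊥bis P1·P8 via (8.915,25.745): [(7.9135, 14.746) (3.7402, 19.3542) (0, 18.5538) (0, 12.1144)]  |A|=35.767
10. ⊥bis P1·P9 via (5.66,22.65): [(7.9135, 14.746) (3.7402, 19.3542) (0, 18.5538) (0, 12.1144)]  |A|=35.767
11. canonical 4-gon: [(7.9135, 14.746) (3.7402, 19.3542) (0, 18.5538) (0, 12.1144)]
12. shoelace: 35.767

Area of P1's cell: 35.7670 (4 vertices)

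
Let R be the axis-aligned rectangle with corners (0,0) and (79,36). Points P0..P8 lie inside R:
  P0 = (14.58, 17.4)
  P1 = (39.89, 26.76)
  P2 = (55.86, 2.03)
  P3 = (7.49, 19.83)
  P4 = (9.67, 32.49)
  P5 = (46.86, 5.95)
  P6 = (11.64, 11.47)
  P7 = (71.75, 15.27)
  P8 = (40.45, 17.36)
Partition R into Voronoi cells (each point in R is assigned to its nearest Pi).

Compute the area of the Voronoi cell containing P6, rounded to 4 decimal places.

Area of P6's cell: 341.2588

1. box [0,79]×[0,36]: [(0, 0) (79, 0) (79, 36) (0, 36)]
2. ⊥bis P6·P0 via (13.11,14.435): [(0, 20.9347) (0, 0) (42.2255, 0)]  |A|=441.9897
3. ⊥bis P6·P1 via (25.765,19.115): [(33.8682, 4.1434) (0, 20.9347) (0, 0) (36.1108, 0)]  |A|=429.3218
4. ⊥bis P6·P2 via (33.75,6.75): [(33.2581, 4.4459) (0, 20.9347) (0, 0) (32.309, 0)]  |A|=419.9459
5. ⊥bis P6·P3 via (9.565,15.65): [(33.2581, 4.4459) (10.1118, 15.9214) (0, 10.9018) (0, 0) (32.309, 0)]  |A|=369.2204
6. ⊥bis P6·P4 via (10.655,21.98): [(33.2581, 4.4459) (10.1118, 15.9214) (0, 10.9018) (0, 0) (32.309, 0)]  |A|=369.2204
7. ⊥bis P6·P5 via (29.25,8.71): [(28.9189, 6.5972) (10.1118, 15.9214) (0, 10.9018) (0, 0) (27.8849, 0)]  |A|=343.9601
8. ⊥bis P6·P7 via (41.695,13.37): [(28.9189, 6.5972) (10.1118, 15.9214) (0, 10.9018) (0, 0) (27.8849, 0)]  |A|=343.9601
9. ⊥bis P6·P8 via (26.045,14.415): [(28.3653, 3.0655) (27.4994, 7.301) (10.1118, 15.9214) (0, 10.9018) (0, 0) (27.8849, 0)]  |A|=341.2588
10. canonical 6-gon: [(28.3653, 3.0655) (27.4994, 7.301) (10.1118, 15.9214) (0, 10.9018) (0, 0) (27.8849, 0)]
11. shoelace: 341.2588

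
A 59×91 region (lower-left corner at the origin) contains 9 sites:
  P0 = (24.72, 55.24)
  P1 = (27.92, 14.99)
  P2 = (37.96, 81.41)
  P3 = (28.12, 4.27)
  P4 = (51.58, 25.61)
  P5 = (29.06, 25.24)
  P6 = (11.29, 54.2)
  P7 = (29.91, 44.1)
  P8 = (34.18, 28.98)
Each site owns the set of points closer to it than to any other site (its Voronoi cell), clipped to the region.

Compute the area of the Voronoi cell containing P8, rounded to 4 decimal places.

Area of P8's cell: 227.7084

1. box [0,59]×[0,91]: [(0, 0) (59, 0) (59, 91) (0, 91)]
2. ⊥bis P8·P0 via (29.45,42.11): [(0, 31.5008) (0, 0) (59, 0) (59, 52.7552)]  |A|=2485.5527
3. ⊥bis P8·P1 via (31.05,21.985): [(5.4201, 33.4534) (59, 9.4784) (59, 52.7552)]  |A|=1159.3817
4. ⊥bis P8·P2 via (36.07,55.195): [(5.4201, 33.4534) (59, 9.4784) (59, 52.7552)]  |A|=1159.3817
5. ⊥bis P8·P3 via (31.15,16.625): [(5.4201, 33.4534) (57.4348, 10.1788) (59, 9.7949) (59, 52.7552)]  |A|=1159.134
6. ⊥bis P8·P4 via (42.88,27.295): [(46.9719, 48.4221) (5.4201, 33.4534) (40.9901, 17.5372)]  |A|=596.8922
7. ⊥bis P8·P5 via (31.62,27.11): [(46.9719, 48.4221) (22.4935, 39.604) (37.4582, 19.1176) (40.9901, 17.5372)]  |A|=375.9851
8. ⊥bis P8·P6 via (22.735,41.59): [(46.9719, 48.4221) (22.4935, 39.604) (37.4582, 19.1176) (40.9901, 17.5372)]  |A|=375.9851
9. ⊥bis P8·P7 via (32.045,36.54): [(45.4011, 40.3119) (25.9823, 34.8279) (37.4582, 19.1176) (40.9901, 17.5372)]  |A|=227.7084
10. canonical 4-gon: [(45.4011, 40.3119) (25.9823, 34.8279) (37.4582, 19.1176) (40.9901, 17.5372)]
11. shoelace: 227.7084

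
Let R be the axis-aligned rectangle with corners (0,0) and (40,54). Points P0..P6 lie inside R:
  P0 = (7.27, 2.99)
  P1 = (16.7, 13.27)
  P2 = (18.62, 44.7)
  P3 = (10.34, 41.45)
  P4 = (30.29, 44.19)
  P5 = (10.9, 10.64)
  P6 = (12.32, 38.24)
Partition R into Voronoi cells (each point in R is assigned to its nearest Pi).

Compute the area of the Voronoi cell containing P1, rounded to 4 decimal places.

1. box [0,40]×[0,54]: [(0, 0) (40, 0) (40, 54) (0, 54)]
2. ⊥bis P1·P0 via (11.985,8.13): [(0, 19.124) (20.8478, 0) (40, 0) (40, 54) (0, 54)]  |A|=1960.6529
3. ⊥bis P1·P2 via (17.66,28.985): [(0, 30.0638) (0, 19.124) (20.8478, 0) (40, 0) (40, 27.6203)]  |A|=954.3351
4. ⊥bis P1·P3 via (13.52,27.36): [(20.0682, 28.8379) (0, 24.3086) (0, 19.124) (20.8478, 0) (40, 0) (40, 27.6203)]  |A|=896.587
5. ⊥bis P1·P4 via (23.495,28.73): [(23.7631, 28.6122) (20.0682, 28.8379) (0, 24.3086) (0, 19.124) (20.8478, 0) (40, 0) (40, 21.4757)]  |A|=846.7023
6. ⊥bis P1·P5 via (13.8,11.955): [(23.7631, 28.6122) (20.0682, 28.8379) (7.4371, 25.9871) (18.0623, 2.5552) (20.8478, 0) (40, 0) (40, 21.4757)]  |A|=703.8284
7. ⊥bis P1·P6 via (14.51,25.755): [(25.7699, 27.7301) (8.0558, 24.6229) (18.0623, 2.5552) (20.8478, 0) (40, 0) (40, 21.4757)]  |A|=674.2574
8. canonical 6-gon: [(25.7699, 27.7301) (8.0558, 24.6229) (18.0623, 2.5552) (20.8478, 0) (40, 0) (40, 21.4757)]
9. shoelace: 674.2574

Area of P1's cell: 674.2574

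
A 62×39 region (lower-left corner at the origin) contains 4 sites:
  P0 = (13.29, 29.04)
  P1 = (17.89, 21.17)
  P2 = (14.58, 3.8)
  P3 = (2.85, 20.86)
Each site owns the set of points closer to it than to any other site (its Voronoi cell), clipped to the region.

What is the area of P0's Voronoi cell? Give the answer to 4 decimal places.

Area of P0's cell: 353.1698

1. box [0,62]×[0,39]: [(0, 0) (62, 0) (62, 39) (0, 39)]
2. ⊥bis P0·P1 via (15.59,25.105): [(0, 15.9927) (39.3625, 39) (0, 39)]  |A|=452.8133
3. ⊥bis P0·P2 via (13.935,16.42): [(0, 15.9927) (39.3625, 39) (0, 39)]  |A|=452.8133
4. ⊥bis P0·P3 via (8.07,24.95): [(0, 35.2496) (10.3488, 22.0416) (39.3625, 39) (0, 39)]  |A|=353.1698
5. canonical 4-gon: [(0, 35.2496) (10.3488, 22.0416) (39.3625, 39) (0, 39)]
6. shoelace: 353.1698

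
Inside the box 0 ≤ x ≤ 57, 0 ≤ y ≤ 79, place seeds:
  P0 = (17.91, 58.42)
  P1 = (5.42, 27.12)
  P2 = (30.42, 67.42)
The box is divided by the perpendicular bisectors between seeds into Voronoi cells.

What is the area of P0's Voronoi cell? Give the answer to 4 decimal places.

1. box [0,57]×[0,79]: [(0, 0) (57, 0) (57, 79) (0, 79)]
2. ⊥bis P0·P1 via (11.665,42.77): [(0, 47.4248) (57, 24.6795) (57, 79) (0, 79)]  |A|=2448.0283
3. ⊥bis P0·P2 via (24.165,62.92): [(0, 47.4248) (49.5324, 27.6593) (12.5967, 79) (0, 79)]  |A|=1105.3572
4. canonical 4-gon: [(0, 47.4248) (49.5324, 27.6593) (12.5967, 79) (0, 79)]
5. shoelace: 1105.3572

Area of P0's cell: 1105.3572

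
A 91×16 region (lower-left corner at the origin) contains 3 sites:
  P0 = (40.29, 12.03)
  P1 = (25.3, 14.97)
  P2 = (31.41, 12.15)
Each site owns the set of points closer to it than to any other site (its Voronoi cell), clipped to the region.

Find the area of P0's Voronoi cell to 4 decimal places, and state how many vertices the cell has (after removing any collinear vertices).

Area of P0's cell: 883.2843 (4 vertices)

1. box [0,91]×[0,16]: [(0, 0) (91, 0) (91, 16) (0, 16)]
2. ⊥bis P0·P1 via (32.795,13.5): [(30.1472, 0) (91, 0) (91, 16) (33.2853, 16)]  |A|=948.5395
3. ⊥bis P0·P2 via (35.85,12.09): [(35.6866, 0) (91, 0) (91, 16) (35.9028, 16)]  |A|=883.2843
4. canonical 4-gon: [(35.6866, 0) (91, 0) (91, 16) (35.9028, 16)]
5. shoelace: 883.2843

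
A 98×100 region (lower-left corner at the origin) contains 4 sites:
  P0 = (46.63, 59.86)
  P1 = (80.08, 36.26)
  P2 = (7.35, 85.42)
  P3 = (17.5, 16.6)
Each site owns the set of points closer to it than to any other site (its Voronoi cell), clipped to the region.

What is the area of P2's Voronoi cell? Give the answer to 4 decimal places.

Area of P2's cell: 1424.9367

1. box [0,98]×[0,100]: [(0, 0) (98, 0) (98, 100) (0, 100)]
2. ⊥bis P2·P0 via (26.99,72.64): [(0, 31.1624) (44.7935, 100) (0, 100)]  |A|=1541.7384
3. ⊥bis P2·P1 via (43.715,60.84): [(0, 31.1624) (44.7935, 100) (0, 100)]  |A|=1541.7384
4. ⊥bis P2·P3 via (12.425,51.01): [(0, 49.1775) (12.9671, 51.09) (44.7935, 100) (0, 100)]  |A|=1424.9367
5. canonical 4-gon: [(0, 49.1775) (12.9671, 51.09) (44.7935, 100) (0, 100)]
6. shoelace: 1424.9367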